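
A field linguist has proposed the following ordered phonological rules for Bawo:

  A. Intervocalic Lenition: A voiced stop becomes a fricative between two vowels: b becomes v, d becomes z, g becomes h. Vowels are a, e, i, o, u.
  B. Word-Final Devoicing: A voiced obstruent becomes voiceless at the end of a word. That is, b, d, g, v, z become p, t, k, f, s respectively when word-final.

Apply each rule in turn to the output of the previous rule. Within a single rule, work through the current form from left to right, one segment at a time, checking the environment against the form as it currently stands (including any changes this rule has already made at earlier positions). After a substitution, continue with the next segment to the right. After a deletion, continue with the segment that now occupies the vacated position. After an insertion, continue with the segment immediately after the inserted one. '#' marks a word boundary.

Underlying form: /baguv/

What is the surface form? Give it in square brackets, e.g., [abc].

[bahuf]

A Intervocalic Lenition: [baguv] → [bahuv]
B Word-Final Devoicing: [bahuv] → [bahuf]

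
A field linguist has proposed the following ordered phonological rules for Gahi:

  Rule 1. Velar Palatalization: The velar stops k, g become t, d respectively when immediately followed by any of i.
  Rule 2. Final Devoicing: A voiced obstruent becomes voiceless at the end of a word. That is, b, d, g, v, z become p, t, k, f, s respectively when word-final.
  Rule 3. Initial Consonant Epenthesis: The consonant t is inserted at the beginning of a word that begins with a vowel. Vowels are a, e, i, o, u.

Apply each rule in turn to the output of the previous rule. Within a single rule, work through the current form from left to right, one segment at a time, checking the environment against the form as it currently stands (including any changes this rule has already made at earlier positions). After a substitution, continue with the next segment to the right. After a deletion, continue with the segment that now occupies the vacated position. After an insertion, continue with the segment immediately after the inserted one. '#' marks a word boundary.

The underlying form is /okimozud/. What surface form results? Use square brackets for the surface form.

[totimozut]

Rule 1 Velar Palatalization: [okimozud] → [otimozud]
Rule 2 Final Devoicing: [otimozud] → [otimozut]
Rule 3 Initial Consonant Epenthesis: [otimozut] → [totimozut]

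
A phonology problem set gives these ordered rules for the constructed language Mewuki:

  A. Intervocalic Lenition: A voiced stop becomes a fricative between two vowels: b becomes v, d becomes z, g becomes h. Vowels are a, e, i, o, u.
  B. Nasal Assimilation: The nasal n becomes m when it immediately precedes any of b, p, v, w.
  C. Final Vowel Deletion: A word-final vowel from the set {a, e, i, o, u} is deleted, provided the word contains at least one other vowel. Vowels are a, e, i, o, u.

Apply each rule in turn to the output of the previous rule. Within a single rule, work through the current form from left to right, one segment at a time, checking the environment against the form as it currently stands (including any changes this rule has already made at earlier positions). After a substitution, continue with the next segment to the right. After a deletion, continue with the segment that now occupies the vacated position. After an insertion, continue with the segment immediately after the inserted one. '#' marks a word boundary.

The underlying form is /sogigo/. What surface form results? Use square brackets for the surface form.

[sohih]

A Intervocalic Lenition: [sogigo] → [sohiho]
B Nasal Assimilation: no change — [sohiho]
C Final Vowel Deletion: [sohiho] → [sohih]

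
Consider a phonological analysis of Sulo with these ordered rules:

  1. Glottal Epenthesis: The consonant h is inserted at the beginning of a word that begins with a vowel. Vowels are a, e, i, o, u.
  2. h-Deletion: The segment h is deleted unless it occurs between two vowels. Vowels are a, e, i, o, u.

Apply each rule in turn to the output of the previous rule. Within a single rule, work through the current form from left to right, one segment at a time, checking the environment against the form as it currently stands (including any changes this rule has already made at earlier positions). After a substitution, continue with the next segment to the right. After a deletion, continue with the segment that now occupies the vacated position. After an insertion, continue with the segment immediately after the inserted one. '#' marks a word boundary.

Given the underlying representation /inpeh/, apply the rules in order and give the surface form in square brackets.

[inpe]

1 Glottal Epenthesis: [inpeh] → [hinpeh]
2 h-Deletion: [hinpeh] → [inpe]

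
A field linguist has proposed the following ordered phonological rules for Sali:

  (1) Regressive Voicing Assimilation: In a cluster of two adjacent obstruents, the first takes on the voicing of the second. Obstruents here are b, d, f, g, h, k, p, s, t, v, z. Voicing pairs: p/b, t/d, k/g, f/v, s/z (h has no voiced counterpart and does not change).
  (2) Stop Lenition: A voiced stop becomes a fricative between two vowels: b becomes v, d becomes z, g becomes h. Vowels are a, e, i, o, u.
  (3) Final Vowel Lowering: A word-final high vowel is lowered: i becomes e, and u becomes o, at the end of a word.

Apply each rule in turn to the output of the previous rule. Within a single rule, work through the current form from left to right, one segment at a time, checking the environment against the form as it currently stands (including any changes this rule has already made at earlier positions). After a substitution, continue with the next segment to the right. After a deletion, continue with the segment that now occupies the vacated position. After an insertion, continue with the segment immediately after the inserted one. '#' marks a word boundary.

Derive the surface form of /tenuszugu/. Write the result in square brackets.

(1) Regressive Voicing Assimilation: [tenuszugu] → [tenuzzugu]
(2) Stop Lenition: [tenuzzugu] → [tenuzzuhu]
(3) Final Vowel Lowering: [tenuzzuhu] → [tenuzzuho]

[tenuzzuho]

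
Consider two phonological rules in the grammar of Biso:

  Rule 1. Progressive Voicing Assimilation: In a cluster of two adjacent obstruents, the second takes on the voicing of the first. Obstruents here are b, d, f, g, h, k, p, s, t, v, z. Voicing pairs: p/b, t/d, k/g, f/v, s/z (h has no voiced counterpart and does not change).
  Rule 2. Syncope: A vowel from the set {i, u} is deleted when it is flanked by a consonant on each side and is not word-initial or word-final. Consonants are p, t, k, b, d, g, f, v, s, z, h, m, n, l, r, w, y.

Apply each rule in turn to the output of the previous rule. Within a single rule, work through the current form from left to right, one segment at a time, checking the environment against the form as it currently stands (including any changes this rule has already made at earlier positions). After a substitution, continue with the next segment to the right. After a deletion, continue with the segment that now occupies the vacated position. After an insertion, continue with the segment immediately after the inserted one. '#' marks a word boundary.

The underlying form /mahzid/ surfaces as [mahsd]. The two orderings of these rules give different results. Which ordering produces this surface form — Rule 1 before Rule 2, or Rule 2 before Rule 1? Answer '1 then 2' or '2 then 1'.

Order 1 then 2:
  1 Progressive Voicing Assimilation: [mahzid] → [mahsid]
  2 Syncope: [mahsid] → [mahsd]
  result: [mahsd]
Order 2 then 1:
  2 Syncope: [mahzid] → [mahzd]
  1 Progressive Voicing Assimilation: [mahzd] → [mahst]
  result: [mahst]

1 then 2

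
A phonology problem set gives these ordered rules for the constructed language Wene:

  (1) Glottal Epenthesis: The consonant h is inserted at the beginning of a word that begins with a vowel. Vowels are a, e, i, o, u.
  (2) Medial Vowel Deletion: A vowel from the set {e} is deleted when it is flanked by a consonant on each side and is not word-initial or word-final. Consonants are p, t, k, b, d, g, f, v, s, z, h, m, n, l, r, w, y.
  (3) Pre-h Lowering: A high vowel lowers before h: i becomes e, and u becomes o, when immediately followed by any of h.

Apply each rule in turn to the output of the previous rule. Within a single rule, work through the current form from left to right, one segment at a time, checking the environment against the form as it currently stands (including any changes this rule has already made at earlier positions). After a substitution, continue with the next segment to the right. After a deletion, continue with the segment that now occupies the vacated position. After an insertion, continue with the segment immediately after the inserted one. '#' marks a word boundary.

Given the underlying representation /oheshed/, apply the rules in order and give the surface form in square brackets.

[hohshd]

(1) Glottal Epenthesis: [oheshed] → [hoheshed]
(2) Medial Vowel Deletion: [hoheshed] → [hohshd]
(3) Pre-h Lowering: no change — [hohshd]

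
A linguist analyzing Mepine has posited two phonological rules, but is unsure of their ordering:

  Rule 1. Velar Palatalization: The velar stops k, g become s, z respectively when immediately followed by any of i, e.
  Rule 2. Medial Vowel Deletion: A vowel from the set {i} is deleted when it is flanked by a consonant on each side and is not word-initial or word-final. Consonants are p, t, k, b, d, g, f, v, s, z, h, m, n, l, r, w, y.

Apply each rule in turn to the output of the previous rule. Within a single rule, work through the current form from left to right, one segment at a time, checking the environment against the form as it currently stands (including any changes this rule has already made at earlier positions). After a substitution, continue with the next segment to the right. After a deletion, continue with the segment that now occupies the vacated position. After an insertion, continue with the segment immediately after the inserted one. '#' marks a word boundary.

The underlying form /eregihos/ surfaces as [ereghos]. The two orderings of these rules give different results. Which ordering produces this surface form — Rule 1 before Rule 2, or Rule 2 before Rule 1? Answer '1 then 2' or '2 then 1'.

Order 1 then 2:
  1 Velar Palatalization: [eregihos] → [erezihos]
  2 Medial Vowel Deletion: [erezihos] → [erezhos]
  result: [erezhos]
Order 2 then 1:
  2 Medial Vowel Deletion: [eregihos] → [ereghos]
  1 Velar Palatalization: no change — [ereghos]
  result: [ereghos]

2 then 1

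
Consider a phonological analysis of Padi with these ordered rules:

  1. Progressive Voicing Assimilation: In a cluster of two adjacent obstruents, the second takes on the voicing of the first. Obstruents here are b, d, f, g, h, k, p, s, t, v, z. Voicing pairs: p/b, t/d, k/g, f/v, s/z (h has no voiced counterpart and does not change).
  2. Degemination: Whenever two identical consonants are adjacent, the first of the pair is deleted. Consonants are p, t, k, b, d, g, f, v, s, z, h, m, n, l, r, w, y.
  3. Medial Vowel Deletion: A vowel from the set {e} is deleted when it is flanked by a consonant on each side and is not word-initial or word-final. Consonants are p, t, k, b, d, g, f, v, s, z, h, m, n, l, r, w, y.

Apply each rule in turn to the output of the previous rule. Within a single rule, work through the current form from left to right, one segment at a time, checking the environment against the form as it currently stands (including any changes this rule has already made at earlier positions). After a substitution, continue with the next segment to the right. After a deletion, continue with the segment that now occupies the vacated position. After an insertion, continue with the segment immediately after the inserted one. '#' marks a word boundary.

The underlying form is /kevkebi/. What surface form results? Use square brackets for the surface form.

[kvgbi]

1 Progressive Voicing Assimilation: [kevkebi] → [kevgebi]
2 Degemination: no change — [kevgebi]
3 Medial Vowel Deletion: [kevgebi] → [kvgbi]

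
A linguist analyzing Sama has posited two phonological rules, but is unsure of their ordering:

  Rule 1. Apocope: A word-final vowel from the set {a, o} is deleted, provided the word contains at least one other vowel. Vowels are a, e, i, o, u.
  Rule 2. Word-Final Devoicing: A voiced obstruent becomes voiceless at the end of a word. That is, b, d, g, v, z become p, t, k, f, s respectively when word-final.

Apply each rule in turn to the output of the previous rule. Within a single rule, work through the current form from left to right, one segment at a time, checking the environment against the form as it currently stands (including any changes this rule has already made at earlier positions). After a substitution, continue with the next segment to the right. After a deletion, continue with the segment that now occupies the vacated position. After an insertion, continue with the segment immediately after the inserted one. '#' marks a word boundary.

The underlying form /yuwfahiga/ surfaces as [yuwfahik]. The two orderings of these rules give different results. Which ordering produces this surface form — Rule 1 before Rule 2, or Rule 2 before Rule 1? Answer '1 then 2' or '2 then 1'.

1 then 2

Order 1 then 2:
  1 Apocope: [yuwfahiga] → [yuwfahig]
  2 Word-Final Devoicing: [yuwfahig] → [yuwfahik]
  result: [yuwfahik]
Order 2 then 1:
  2 Word-Final Devoicing: no change — [yuwfahiga]
  1 Apocope: [yuwfahiga] → [yuwfahig]
  result: [yuwfahig]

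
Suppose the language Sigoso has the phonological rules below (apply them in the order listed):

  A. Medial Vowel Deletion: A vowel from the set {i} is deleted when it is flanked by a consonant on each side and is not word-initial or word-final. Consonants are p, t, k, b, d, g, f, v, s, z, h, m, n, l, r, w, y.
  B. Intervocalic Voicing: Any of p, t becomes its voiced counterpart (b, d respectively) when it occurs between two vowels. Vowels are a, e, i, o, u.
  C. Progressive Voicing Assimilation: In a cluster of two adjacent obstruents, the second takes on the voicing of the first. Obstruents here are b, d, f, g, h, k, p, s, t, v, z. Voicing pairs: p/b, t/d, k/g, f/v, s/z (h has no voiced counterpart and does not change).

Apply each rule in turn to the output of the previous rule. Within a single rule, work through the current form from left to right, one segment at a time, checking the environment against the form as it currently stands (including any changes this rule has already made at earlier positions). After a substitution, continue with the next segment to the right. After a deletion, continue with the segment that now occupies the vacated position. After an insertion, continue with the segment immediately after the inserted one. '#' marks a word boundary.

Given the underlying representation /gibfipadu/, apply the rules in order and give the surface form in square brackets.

[gbvbadu]

A Medial Vowel Deletion: [gibfipadu] → [gbfpadu]
B Intervocalic Voicing: no change — [gbfpadu]
C Progressive Voicing Assimilation: [gbfpadu] → [gbvbadu]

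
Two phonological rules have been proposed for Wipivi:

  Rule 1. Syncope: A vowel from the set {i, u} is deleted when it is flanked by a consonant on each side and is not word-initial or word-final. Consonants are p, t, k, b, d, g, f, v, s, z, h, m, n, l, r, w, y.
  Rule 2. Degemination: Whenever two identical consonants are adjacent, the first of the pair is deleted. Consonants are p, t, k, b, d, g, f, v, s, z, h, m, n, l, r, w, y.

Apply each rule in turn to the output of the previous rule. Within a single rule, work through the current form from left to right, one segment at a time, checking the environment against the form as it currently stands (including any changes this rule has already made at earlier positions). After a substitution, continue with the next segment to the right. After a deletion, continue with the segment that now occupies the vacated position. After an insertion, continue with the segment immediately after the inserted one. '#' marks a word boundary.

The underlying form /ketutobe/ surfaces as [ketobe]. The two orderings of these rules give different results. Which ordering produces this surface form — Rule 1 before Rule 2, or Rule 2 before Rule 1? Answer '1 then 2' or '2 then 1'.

1 then 2

Order 1 then 2:
  1 Syncope: [ketutobe] → [kettobe]
  2 Degemination: [kettobe] → [ketobe]
  result: [ketobe]
Order 2 then 1:
  2 Degemination: no change — [ketutobe]
  1 Syncope: [ketutobe] → [kettobe]
  result: [kettobe]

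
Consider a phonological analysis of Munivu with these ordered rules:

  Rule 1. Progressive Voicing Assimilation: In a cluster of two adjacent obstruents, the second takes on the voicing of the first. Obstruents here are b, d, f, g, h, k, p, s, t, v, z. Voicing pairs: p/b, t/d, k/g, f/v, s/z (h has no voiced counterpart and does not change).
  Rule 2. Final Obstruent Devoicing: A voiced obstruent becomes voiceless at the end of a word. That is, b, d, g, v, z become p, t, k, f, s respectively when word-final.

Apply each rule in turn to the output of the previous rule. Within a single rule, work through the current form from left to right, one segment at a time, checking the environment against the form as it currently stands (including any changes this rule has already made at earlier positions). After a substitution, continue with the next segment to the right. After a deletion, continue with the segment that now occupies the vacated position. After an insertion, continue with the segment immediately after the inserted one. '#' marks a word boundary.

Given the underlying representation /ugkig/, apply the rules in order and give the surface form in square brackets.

[uggik]

Rule 1 Progressive Voicing Assimilation: [ugkig] → [uggig]
Rule 2 Final Obstruent Devoicing: [uggig] → [uggik]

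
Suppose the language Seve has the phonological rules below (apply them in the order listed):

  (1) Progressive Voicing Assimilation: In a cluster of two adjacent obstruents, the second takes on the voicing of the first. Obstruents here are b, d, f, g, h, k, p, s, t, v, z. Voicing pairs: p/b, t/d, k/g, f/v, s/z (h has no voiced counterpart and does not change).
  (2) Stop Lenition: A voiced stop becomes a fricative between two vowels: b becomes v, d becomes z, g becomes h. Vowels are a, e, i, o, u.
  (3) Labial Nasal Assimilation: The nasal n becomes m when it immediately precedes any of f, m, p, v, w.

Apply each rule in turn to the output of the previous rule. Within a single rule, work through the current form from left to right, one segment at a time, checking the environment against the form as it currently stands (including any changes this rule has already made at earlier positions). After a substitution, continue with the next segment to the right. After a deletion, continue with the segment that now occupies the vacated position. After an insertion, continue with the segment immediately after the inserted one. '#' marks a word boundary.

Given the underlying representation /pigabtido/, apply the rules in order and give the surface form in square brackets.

[pihabdizo]

(1) Progressive Voicing Assimilation: [pigabtido] → [pigabdido]
(2) Stop Lenition: [pigabdido] → [pihabdizo]
(3) Labial Nasal Assimilation: no change — [pihabdizo]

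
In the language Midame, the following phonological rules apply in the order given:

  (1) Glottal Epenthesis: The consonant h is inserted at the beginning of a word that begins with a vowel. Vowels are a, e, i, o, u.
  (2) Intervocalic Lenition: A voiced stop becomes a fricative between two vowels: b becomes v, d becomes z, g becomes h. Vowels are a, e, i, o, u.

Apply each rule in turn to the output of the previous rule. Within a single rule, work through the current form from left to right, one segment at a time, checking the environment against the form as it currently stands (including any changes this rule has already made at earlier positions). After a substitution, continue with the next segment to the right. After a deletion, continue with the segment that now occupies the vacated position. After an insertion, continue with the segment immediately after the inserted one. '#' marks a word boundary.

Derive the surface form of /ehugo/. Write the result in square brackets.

(1) Glottal Epenthesis: [ehugo] → [hehugo]
(2) Intervocalic Lenition: [hehugo] → [hehuho]

[hehuho]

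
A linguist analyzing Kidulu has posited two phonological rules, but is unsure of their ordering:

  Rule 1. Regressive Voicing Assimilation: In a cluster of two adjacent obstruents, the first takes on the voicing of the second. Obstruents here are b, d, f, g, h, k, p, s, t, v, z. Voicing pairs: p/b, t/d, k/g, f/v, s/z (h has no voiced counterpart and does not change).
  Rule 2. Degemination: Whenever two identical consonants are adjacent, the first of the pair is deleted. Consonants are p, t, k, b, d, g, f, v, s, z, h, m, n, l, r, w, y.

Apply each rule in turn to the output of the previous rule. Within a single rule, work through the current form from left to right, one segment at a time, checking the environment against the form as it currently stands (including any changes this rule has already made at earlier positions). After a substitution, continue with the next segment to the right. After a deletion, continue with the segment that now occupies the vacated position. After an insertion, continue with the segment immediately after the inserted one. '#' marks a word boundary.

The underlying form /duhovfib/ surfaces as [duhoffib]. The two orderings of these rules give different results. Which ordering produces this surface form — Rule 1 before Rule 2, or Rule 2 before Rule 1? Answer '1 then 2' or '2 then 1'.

Order 1 then 2:
  1 Regressive Voicing Assimilation: [duhovfib] → [duhoffib]
  2 Degemination: [duhoffib] → [duhofib]
  result: [duhofib]
Order 2 then 1:
  2 Degemination: no change — [duhovfib]
  1 Regressive Voicing Assimilation: [duhovfib] → [duhoffib]
  result: [duhoffib]

2 then 1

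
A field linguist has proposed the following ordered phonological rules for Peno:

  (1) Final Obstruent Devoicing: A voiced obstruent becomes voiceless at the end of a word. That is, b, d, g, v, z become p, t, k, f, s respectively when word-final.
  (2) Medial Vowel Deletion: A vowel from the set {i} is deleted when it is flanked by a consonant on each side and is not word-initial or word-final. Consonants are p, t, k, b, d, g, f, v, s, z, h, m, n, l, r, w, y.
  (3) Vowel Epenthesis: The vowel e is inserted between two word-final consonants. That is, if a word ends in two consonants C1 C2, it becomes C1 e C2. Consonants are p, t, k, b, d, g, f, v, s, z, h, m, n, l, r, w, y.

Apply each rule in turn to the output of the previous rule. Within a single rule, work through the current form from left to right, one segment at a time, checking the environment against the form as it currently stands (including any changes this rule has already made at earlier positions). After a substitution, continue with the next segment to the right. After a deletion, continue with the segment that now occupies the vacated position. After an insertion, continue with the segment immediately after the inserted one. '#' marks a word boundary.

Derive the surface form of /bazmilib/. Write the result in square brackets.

(1) Final Obstruent Devoicing: [bazmilib] → [bazmilip]
(2) Medial Vowel Deletion: [bazmilip] → [bazmlp]
(3) Vowel Epenthesis: [bazmlp] → [bazmlep]

[bazmlep]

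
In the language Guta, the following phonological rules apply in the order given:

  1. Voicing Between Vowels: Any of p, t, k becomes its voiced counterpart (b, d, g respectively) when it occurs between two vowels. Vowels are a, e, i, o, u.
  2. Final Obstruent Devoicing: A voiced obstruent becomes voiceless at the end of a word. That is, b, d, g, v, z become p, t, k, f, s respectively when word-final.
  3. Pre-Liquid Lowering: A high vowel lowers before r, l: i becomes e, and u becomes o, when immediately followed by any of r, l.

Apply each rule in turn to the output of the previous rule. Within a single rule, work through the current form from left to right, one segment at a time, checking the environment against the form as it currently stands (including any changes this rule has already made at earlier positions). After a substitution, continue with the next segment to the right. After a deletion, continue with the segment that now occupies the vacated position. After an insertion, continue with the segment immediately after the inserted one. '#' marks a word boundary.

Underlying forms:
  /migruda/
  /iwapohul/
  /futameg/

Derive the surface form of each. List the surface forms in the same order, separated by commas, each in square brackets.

[migruda], [iwabohol], [fudamek]

/migruda/:
  1 Voicing Between Vowels: no change — [migruda]
  2 Final Obstruent Devoicing: no change — [migruda]
  3 Pre-Liquid Lowering: no change — [migruda]
/iwapohul/:
  1 Voicing Between Vowels: [iwapohul] → [iwabohul]
  2 Final Obstruent Devoicing: no change — [iwabohul]
  3 Pre-Liquid Lowering: [iwabohul] → [iwabohol]
/futameg/:
  1 Voicing Between Vowels: [futameg] → [fudameg]
  2 Final Obstruent Devoicing: [fudameg] → [fudamek]
  3 Pre-Liquid Lowering: no change — [fudamek]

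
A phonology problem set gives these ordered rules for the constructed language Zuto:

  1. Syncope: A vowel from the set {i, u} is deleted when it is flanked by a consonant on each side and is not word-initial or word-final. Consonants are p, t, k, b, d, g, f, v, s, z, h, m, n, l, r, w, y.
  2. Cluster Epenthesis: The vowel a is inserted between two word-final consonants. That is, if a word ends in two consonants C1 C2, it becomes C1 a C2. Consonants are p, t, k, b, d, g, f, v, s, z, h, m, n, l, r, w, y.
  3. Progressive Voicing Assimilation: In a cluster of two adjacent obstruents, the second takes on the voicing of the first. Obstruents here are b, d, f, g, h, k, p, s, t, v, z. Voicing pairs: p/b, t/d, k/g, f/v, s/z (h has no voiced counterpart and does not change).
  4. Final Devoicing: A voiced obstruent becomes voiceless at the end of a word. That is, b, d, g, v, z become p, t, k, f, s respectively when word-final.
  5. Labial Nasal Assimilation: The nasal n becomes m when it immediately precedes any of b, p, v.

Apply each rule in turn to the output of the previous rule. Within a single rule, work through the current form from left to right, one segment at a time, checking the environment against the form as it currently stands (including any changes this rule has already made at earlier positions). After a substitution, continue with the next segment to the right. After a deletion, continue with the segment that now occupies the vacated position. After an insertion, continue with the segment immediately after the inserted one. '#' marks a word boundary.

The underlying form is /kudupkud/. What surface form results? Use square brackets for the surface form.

1 Syncope: [kudupkud] → [kdpkd]
2 Cluster Epenthesis: [kdpkd] → [kdpkad]
3 Progressive Voicing Assimilation: [kdpkad] → [ktpkad]
4 Final Devoicing: [ktpkad] → [ktpkat]
5 Labial Nasal Assimilation: no change — [ktpkat]

[ktpkat]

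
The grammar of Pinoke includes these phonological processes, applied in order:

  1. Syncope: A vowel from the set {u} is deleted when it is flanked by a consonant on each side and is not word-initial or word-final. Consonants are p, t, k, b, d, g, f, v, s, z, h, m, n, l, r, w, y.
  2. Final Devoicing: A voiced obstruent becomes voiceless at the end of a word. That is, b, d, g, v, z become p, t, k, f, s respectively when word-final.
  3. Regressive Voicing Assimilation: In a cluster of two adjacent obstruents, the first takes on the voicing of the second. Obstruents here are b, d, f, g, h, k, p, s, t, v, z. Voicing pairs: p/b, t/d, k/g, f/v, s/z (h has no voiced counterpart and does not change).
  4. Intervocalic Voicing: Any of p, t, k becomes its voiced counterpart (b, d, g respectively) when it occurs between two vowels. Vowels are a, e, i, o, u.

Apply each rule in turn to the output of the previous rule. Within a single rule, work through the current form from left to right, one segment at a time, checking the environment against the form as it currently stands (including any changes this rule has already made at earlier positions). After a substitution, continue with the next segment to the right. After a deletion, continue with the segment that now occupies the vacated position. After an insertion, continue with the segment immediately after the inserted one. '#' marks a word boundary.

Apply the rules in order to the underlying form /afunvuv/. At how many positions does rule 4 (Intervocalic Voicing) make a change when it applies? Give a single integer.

1 Syncope: [afunvuv] → [afnvv]
2 Final Devoicing: [afnvv] → [afnvf]
3 Regressive Voicing Assimilation: [afnvf] → [afnff]
4 Intervocalic Voicing: no change — [afnff]
Rule 4 changed 0 position(s).

0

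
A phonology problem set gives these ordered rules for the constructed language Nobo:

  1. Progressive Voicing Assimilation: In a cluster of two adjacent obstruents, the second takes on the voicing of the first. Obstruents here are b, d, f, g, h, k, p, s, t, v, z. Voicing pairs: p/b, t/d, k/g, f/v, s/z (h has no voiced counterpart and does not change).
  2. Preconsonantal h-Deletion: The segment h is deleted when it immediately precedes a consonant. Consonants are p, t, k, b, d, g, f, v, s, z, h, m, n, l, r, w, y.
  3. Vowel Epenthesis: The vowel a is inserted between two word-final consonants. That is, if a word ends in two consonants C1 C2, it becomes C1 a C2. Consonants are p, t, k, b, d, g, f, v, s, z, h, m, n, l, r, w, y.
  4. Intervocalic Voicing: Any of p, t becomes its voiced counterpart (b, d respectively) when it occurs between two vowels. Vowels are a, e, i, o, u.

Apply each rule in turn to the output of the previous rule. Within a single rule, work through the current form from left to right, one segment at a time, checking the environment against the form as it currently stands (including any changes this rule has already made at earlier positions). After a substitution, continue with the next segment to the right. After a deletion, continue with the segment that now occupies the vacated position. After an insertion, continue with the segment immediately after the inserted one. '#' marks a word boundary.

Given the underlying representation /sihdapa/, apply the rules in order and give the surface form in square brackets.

[sidaba]

1 Progressive Voicing Assimilation: [sihdapa] → [sihtapa]
2 Preconsonantal h-Deletion: [sihtapa] → [sitapa]
3 Vowel Epenthesis: no change — [sitapa]
4 Intervocalic Voicing: [sitapa] → [sidaba]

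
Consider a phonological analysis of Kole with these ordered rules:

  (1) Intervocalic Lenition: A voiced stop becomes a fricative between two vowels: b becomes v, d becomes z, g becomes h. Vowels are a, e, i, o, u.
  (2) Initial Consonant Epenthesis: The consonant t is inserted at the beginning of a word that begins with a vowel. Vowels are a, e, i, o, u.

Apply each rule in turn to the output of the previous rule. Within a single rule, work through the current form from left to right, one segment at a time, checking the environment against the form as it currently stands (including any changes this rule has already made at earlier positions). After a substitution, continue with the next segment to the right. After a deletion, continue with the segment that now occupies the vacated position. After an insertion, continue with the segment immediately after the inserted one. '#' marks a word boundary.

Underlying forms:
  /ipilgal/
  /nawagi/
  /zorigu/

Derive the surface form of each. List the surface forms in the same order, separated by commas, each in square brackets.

/ipilgal/:
  (1) Intervocalic Lenition: no change — [ipilgal]
  (2) Initial Consonant Epenthesis: [ipilgal] → [tipilgal]
/nawagi/:
  (1) Intervocalic Lenition: [nawagi] → [nawahi]
  (2) Initial Consonant Epenthesis: no change — [nawahi]
/zorigu/:
  (1) Intervocalic Lenition: [zorigu] → [zorihu]
  (2) Initial Consonant Epenthesis: no change — [zorihu]

[tipilgal], [nawahi], [zorihu]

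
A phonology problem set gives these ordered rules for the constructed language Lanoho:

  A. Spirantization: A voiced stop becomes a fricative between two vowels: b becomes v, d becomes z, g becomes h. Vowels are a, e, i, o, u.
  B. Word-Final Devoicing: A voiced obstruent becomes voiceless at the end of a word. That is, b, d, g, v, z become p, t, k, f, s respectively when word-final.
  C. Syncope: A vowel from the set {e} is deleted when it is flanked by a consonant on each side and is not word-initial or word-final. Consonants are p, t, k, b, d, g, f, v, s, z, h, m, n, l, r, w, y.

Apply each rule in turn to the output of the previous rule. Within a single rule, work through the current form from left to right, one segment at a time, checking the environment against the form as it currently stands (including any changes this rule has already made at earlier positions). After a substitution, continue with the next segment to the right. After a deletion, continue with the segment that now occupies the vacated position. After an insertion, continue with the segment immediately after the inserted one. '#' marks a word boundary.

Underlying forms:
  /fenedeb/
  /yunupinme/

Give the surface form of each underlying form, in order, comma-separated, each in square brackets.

[fnzp], [yunupinme]

/fenedeb/:
  A Spirantization: [fenedeb] → [fenezeb]
  B Word-Final Devoicing: [fenezeb] → [fenezep]
  C Syncope: [fenezep] → [fnzp]
/yunupinme/:
  A Spirantization: no change — [yunupinme]
  B Word-Final Devoicing: no change — [yunupinme]
  C Syncope: no change — [yunupinme]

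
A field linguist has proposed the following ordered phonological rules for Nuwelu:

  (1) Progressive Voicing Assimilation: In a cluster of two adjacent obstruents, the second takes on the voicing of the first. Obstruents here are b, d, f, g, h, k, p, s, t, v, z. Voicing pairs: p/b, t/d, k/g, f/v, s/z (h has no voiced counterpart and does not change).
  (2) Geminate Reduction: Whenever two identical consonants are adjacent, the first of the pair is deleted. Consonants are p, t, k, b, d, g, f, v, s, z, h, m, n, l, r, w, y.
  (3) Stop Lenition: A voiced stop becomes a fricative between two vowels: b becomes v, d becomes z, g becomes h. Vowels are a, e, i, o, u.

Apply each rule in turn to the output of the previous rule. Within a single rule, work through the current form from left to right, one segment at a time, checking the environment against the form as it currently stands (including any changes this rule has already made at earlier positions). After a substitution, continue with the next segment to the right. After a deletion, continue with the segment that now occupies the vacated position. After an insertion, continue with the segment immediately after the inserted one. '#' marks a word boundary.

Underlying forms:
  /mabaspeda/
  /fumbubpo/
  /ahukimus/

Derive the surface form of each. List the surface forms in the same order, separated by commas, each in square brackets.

[mavaspeza], [fumbuvo], [ahukimus]

/mabaspeda/:
  (1) Progressive Voicing Assimilation: no change — [mabaspeda]
  (2) Geminate Reduction: no change — [mabaspeda]
  (3) Stop Lenition: [mabaspeda] → [mavaspeza]
/fumbubpo/:
  (1) Progressive Voicing Assimilation: [fumbubpo] → [fumbubbo]
  (2) Geminate Reduction: [fumbubbo] → [fumbubo]
  (3) Stop Lenition: [fumbubo] → [fumbuvo]
/ahukimus/:
  (1) Progressive Voicing Assimilation: no change — [ahukimus]
  (2) Geminate Reduction: no change — [ahukimus]
  (3) Stop Lenition: no change — [ahukimus]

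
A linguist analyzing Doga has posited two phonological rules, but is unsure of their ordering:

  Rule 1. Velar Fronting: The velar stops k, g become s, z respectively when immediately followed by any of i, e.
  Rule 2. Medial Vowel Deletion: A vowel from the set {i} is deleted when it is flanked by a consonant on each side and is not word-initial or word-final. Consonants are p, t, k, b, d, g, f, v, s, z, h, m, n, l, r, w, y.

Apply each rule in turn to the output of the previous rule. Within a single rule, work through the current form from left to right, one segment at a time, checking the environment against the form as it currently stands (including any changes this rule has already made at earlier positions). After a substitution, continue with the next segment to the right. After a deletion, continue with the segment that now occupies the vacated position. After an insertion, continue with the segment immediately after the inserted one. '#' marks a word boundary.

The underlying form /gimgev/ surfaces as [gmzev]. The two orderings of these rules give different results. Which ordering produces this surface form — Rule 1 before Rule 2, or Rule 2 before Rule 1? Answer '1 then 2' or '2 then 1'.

2 then 1

Order 1 then 2:
  1 Velar Fronting: [gimgev] → [zimzev]
  2 Medial Vowel Deletion: [zimzev] → [zmzev]
  result: [zmzev]
Order 2 then 1:
  2 Medial Vowel Deletion: [gimgev] → [gmgev]
  1 Velar Fronting: [gmgev] → [gmzev]
  result: [gmzev]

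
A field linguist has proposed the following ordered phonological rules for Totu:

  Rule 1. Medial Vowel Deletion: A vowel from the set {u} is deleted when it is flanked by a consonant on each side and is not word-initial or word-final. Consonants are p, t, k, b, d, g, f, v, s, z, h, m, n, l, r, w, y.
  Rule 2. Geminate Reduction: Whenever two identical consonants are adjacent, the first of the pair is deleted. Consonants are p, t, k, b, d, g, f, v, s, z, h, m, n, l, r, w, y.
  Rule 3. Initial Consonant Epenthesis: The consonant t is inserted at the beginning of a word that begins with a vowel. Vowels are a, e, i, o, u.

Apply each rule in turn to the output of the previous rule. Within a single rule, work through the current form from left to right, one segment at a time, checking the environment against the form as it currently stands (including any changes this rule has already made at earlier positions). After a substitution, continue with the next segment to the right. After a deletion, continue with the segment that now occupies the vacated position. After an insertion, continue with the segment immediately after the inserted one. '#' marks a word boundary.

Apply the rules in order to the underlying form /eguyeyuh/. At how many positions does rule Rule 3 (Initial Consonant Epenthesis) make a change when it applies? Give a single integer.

Rule 1 Medial Vowel Deletion: [eguyeyuh] → [egyeyh]
Rule 2 Geminate Reduction: no change — [egyeyh]
Rule 3 Initial Consonant Epenthesis: [egyeyh] → [tegyeyh]
Rule Rule 3 changed 1 position(s).

1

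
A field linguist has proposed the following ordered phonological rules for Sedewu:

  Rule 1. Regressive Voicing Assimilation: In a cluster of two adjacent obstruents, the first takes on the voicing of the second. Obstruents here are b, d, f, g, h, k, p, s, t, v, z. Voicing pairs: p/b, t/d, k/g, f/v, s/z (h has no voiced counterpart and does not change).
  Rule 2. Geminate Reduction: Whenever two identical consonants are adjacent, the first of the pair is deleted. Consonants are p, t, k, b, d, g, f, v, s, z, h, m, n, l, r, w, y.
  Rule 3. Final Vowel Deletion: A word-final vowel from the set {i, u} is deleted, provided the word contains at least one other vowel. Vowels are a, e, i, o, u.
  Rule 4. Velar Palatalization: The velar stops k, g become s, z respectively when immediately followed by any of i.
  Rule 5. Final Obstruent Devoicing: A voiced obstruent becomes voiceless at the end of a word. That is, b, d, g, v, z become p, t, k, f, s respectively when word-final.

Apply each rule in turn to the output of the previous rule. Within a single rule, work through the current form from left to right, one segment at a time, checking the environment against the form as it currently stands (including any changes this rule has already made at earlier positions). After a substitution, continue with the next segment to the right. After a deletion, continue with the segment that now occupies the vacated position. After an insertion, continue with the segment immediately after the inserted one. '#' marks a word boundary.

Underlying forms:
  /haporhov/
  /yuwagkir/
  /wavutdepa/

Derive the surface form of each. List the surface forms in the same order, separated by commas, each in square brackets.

/haporhov/:
  Rule 1 Regressive Voicing Assimilation: no change — [haporhov]
  Rule 2 Geminate Reduction: no change — [haporhov]
  Rule 3 Final Vowel Deletion: no change — [haporhov]
  Rule 4 Velar Palatalization: no change — [haporhov]
  Rule 5 Final Obstruent Devoicing: [haporhov] → [haporhof]
/yuwagkir/:
  Rule 1 Regressive Voicing Assimilation: [yuwagkir] → [yuwakkir]
  Rule 2 Geminate Reduction: [yuwakkir] → [yuwakir]
  Rule 3 Final Vowel Deletion: no change — [yuwakir]
  Rule 4 Velar Palatalization: [yuwakir] → [yuwasir]
  Rule 5 Final Obstruent Devoicing: no change — [yuwasir]
/wavutdepa/:
  Rule 1 Regressive Voicing Assimilation: [wavutdepa] → [wavuddepa]
  Rule 2 Geminate Reduction: [wavuddepa] → [wavudepa]
  Rule 3 Final Vowel Deletion: no change — [wavudepa]
  Rule 4 Velar Palatalization: no change — [wavudepa]
  Rule 5 Final Obstruent Devoicing: no change — [wavudepa]

[haporhof], [yuwasir], [wavudepa]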